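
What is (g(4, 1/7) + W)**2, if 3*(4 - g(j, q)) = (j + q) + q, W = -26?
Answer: 26896/49 ≈ 548.90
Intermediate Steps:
g(j, q) = 4 - 2*q/3 - j/3 (g(j, q) = 4 - ((j + q) + q)/3 = 4 - (j + 2*q)/3 = 4 + (-2*q/3 - j/3) = 4 - 2*q/3 - j/3)
(g(4, 1/7) + W)**2 = ((4 - 2/3/7 - 1/3*4) - 26)**2 = ((4 - 2/3*1/7 - 4/3) - 26)**2 = ((4 - 2/21 - 4/3) - 26)**2 = (18/7 - 26)**2 = (-164/7)**2 = 26896/49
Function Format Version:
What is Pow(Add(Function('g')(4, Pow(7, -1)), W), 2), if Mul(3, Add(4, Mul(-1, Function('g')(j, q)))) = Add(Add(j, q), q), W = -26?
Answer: Rational(26896, 49) ≈ 548.90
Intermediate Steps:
Function('g')(j, q) = Add(4, Mul(Rational(-2, 3), q), Mul(Rational(-1, 3), j)) (Function('g')(j, q) = Add(4, Mul(Rational(-1, 3), Add(Add(j, q), q))) = Add(4, Mul(Rational(-1, 3), Add(j, Mul(2, q)))) = Add(4, Add(Mul(Rational(-2, 3), q), Mul(Rational(-1, 3), j))) = Add(4, Mul(Rational(-2, 3), q), Mul(Rational(-1, 3), j)))
Pow(Add(Function('g')(4, Pow(7, -1)), W), 2) = Pow(Add(Add(4, Mul(Rational(-2, 3), Pow(7, -1)), Mul(Rational(-1, 3), 4)), -26), 2) = Pow(Add(Add(4, Mul(Rational(-2, 3), Rational(1, 7)), Rational(-4, 3)), -26), 2) = Pow(Add(Add(4, Rational(-2, 21), Rational(-4, 3)), -26), 2) = Pow(Add(Rational(18, 7), -26), 2) = Pow(Rational(-164, 7), 2) = Rational(26896, 49)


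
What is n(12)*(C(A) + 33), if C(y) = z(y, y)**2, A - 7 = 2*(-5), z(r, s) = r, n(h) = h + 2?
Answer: 588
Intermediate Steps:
n(h) = 2 + h
A = -3 (A = 7 + 2*(-5) = 7 - 10 = -3)
C(y) = y**2
n(12)*(C(A) + 33) = (2 + 12)*((-3)**2 + 33) = 14*(9 + 33) = 14*42 = 588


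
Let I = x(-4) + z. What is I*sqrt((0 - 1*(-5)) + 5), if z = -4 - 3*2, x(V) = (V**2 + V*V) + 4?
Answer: 26*sqrt(10) ≈ 82.219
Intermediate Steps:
x(V) = 4 + 2*V**2 (x(V) = (V**2 + V**2) + 4 = 2*V**2 + 4 = 4 + 2*V**2)
z = -10 (z = -4 - 6 = -10)
I = 26 (I = (4 + 2*(-4)**2) - 10 = (4 + 2*16) - 10 = (4 + 32) - 10 = 36 - 10 = 26)
I*sqrt((0 - 1*(-5)) + 5) = 26*sqrt((0 - 1*(-5)) + 5) = 26*sqrt((0 + 5) + 5) = 26*sqrt(5 + 5) = 26*sqrt(10)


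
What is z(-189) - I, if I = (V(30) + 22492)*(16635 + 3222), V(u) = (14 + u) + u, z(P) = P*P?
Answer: -448057341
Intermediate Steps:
z(P) = P²
V(u) = 14 + 2*u
I = 448093062 (I = ((14 + 2*30) + 22492)*(16635 + 3222) = ((14 + 60) + 22492)*19857 = (74 + 22492)*19857 = 22566*19857 = 448093062)
z(-189) - I = (-189)² - 1*448093062 = 35721 - 448093062 = -448057341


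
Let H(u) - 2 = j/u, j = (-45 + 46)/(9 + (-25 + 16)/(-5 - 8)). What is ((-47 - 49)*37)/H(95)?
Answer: -42517440/23953 ≈ -1775.0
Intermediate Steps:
j = 13/126 (j = 1/(9 - 9/(-13)) = 1/(9 - 9*(-1/13)) = 1/(9 + 9/13) = 1/(126/13) = 1*(13/126) = 13/126 ≈ 0.10317)
H(u) = 2 + 13/(126*u)
((-47 - 49)*37)/H(95) = ((-47 - 49)*37)/(2 + (13/126)/95) = (-96*37)/(2 + (13/126)*(1/95)) = -3552/(2 + 13/11970) = -3552/23953/11970 = -3552*11970/23953 = -42517440/23953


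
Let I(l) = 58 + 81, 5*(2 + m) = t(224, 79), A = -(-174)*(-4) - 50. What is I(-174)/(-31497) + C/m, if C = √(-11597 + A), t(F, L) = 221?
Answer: -139/31497 + 5*I*√12343/211 ≈ -0.0044131 + 2.6327*I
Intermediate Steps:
A = -746 (A = -58*12 - 50 = -696 - 50 = -746)
m = 211/5 (m = -2 + (⅕)*221 = -2 + 221/5 = 211/5 ≈ 42.200)
I(l) = 139
C = I*√12343 (C = √(-11597 - 746) = √(-12343) = I*√12343 ≈ 111.1*I)
I(-174)/(-31497) + C/m = 139/(-31497) + (I*√12343)/(211/5) = 139*(-1/31497) + (I*√12343)*(5/211) = -139/31497 + 5*I*√12343/211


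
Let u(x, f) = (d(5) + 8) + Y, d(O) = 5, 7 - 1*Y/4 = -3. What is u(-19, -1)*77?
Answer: 4081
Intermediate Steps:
Y = 40 (Y = 28 - 4*(-3) = 28 + 12 = 40)
u(x, f) = 53 (u(x, f) = (5 + 8) + 40 = 13 + 40 = 53)
u(-19, -1)*77 = 53*77 = 4081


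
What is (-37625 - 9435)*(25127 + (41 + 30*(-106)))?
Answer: -1034755280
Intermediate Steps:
(-37625 - 9435)*(25127 + (41 + 30*(-106))) = -47060*(25127 + (41 - 3180)) = -47060*(25127 - 3139) = -47060*21988 = -1034755280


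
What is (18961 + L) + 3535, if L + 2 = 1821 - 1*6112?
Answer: 18203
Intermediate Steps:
L = -4293 (L = -2 + (1821 - 1*6112) = -2 + (1821 - 6112) = -2 - 4291 = -4293)
(18961 + L) + 3535 = (18961 - 4293) + 3535 = 14668 + 3535 = 18203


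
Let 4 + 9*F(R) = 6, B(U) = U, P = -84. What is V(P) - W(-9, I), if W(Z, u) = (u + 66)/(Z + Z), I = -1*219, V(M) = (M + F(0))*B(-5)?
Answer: 7387/18 ≈ 410.39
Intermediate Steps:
F(R) = 2/9 (F(R) = -4/9 + (⅑)*6 = -4/9 + ⅔ = 2/9)
V(M) = -10/9 - 5*M (V(M) = (M + 2/9)*(-5) = (2/9 + M)*(-5) = -10/9 - 5*M)
I = -219
W(Z, u) = (66 + u)/(2*Z) (W(Z, u) = (66 + u)/((2*Z)) = (66 + u)*(1/(2*Z)) = (66 + u)/(2*Z))
V(P) - W(-9, I) = (-10/9 - 5*(-84)) - (66 - 219)/(2*(-9)) = (-10/9 + 420) - (-1)*(-153)/(2*9) = 3770/9 - 1*17/2 = 3770/9 - 17/2 = 7387/18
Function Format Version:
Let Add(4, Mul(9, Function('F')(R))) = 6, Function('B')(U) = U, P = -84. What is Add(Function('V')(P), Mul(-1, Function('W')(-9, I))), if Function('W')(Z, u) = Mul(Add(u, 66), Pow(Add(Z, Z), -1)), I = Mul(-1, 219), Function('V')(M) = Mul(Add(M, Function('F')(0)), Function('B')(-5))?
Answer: Rational(7387, 18) ≈ 410.39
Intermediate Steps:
Function('F')(R) = Rational(2, 9) (Function('F')(R) = Add(Rational(-4, 9), Mul(Rational(1, 9), 6)) = Add(Rational(-4, 9), Rational(2, 3)) = Rational(2, 9))
Function('V')(M) = Add(Rational(-10, 9), Mul(-5, M)) (Function('V')(M) = Mul(Add(M, Rational(2, 9)), -5) = Mul(Add(Rational(2, 9), M), -5) = Add(Rational(-10, 9), Mul(-5, M)))
I = -219
Function('W')(Z, u) = Mul(Rational(1, 2), Pow(Z, -1), Add(66, u)) (Function('W')(Z, u) = Mul(Add(66, u), Pow(Mul(2, Z), -1)) = Mul(Add(66, u), Mul(Rational(1, 2), Pow(Z, -1))) = Mul(Rational(1, 2), Pow(Z, -1), Add(66, u)))
Add(Function('V')(P), Mul(-1, Function('W')(-9, I))) = Add(Add(Rational(-10, 9), Mul(-5, -84)), Mul(-1, Mul(Rational(1, 2), Pow(-9, -1), Add(66, -219)))) = Add(Add(Rational(-10, 9), 420), Mul(-1, Mul(Rational(1, 2), Rational(-1, 9), -153))) = Add(Rational(3770, 9), Mul(-1, Rational(17, 2))) = Add(Rational(3770, 9), Rational(-17, 2)) = Rational(7387, 18)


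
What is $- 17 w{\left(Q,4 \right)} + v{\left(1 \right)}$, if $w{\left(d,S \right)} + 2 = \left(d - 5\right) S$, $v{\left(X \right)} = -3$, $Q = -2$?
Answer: $507$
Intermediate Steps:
$w{\left(d,S \right)} = -2 + S \left(-5 + d\right)$ ($w{\left(d,S \right)} = -2 + \left(d - 5\right) S = -2 + \left(-5 + d\right) S = -2 + S \left(-5 + d\right)$)
$- 17 w{\left(Q,4 \right)} + v{\left(1 \right)} = - 17 \left(-2 - 20 + 4 \left(-2\right)\right) - 3 = - 17 \left(-2 - 20 - 8\right) - 3 = \left(-17\right) \left(-30\right) - 3 = 510 - 3 = 507$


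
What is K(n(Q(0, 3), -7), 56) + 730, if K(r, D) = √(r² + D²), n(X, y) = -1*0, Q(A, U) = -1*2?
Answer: 786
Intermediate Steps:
Q(A, U) = -2
n(X, y) = 0
K(r, D) = √(D² + r²)
K(n(Q(0, 3), -7), 56) + 730 = √(56² + 0²) + 730 = √(3136 + 0) + 730 = √3136 + 730 = 56 + 730 = 786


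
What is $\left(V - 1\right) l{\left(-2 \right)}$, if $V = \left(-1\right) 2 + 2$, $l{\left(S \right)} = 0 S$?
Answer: $0$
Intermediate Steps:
$l{\left(S \right)} = 0$
$V = 0$ ($V = -2 + 2 = 0$)
$\left(V - 1\right) l{\left(-2 \right)} = \left(0 - 1\right) 0 = \left(-1\right) 0 = 0$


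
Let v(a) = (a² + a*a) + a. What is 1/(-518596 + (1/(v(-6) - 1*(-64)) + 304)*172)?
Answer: -65/30309934 ≈ -2.1445e-6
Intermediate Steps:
v(a) = a + 2*a² (v(a) = (a² + a²) + a = 2*a² + a = a + 2*a²)
1/(-518596 + (1/(v(-6) - 1*(-64)) + 304)*172) = 1/(-518596 + (1/(-6*(1 + 2*(-6)) - 1*(-64)) + 304)*172) = 1/(-518596 + (1/(-6*(1 - 12) + 64) + 304)*172) = 1/(-518596 + (1/(-6*(-11) + 64) + 304)*172) = 1/(-518596 + (1/(66 + 64) + 304)*172) = 1/(-518596 + (1/130 + 304)*172) = 1/(-518596 + (39521/130)*172) = 1/(-518596 + 3398806/65) = 1/(-30309934/65) = -65/30309934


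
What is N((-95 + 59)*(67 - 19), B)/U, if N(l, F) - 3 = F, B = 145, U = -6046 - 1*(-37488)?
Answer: 74/15721 ≈ 0.0047071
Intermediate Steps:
U = 31442 (U = -6046 + 37488 = 31442)
N(l, F) = 3 + F
N((-95 + 59)*(67 - 19), B)/U = (3 + 145)/31442 = 148*(1/31442) = 74/15721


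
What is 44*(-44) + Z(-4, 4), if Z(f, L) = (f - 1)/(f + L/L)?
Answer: -5803/3 ≈ -1934.3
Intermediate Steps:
Z(f, L) = (-1 + f)/(1 + f) (Z(f, L) = (-1 + f)/(f + 1) = (-1 + f)/(1 + f))
44*(-44) + Z(-4, 4) = 44*(-44) + (-1 - 4)/(1 - 4) = -1936 - 5/(-3) = -1936 - 1/3*(-5) = -1936 + 5/3 = -5803/3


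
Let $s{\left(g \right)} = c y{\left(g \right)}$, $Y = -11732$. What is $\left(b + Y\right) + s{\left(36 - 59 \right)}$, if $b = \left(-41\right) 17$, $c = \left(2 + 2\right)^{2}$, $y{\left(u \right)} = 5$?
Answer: $-12349$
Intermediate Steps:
$c = 16$ ($c = 4^{2} = 16$)
$s{\left(g \right)} = 80$ ($s{\left(g \right)} = 16 \cdot 5 = 80$)
$b = -697$
$\left(b + Y\right) + s{\left(36 - 59 \right)} = \left(-697 - 11732\right) + 80 = -12429 + 80 = -12349$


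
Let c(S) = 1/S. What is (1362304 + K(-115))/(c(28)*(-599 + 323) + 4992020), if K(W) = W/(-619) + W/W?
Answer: 5902868370/21630379949 ≈ 0.27290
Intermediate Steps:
K(W) = 1 - W/619 (K(W) = W*(-1/619) + 1 = -W/619 + 1 = 1 - W/619)
(1362304 + K(-115))/(c(28)*(-599 + 323) + 4992020) = (1362304 + (1 - 1/619*(-115)))/((-599 + 323)/28 + 4992020) = (1362304 + (1 + 115/619))/((1/28)*(-276) + 4992020) = (1362304 + 734/619)/(-69/7 + 4992020) = 843266910/(619*(34944071/7)) = (843266910/619)*(7/34944071) = 5902868370/21630379949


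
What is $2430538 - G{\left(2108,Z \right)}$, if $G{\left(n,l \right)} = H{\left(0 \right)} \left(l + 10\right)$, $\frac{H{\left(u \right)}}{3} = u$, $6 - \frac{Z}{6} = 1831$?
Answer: $2430538$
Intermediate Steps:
$Z = -10950$ ($Z = 36 - 10986 = -10950$)
$H{\left(u \right)} = 3 u$
$G{\left(n,l \right)} = 0$ ($G{\left(n,l \right)} = 3 \cdot 0 \left(l + 10\right) = 0 \left(10 + l\right) = 0$)
$2430538 - G{\left(2108,Z \right)} = 2430538 - 0 = 2430538 + 0 = 2430538$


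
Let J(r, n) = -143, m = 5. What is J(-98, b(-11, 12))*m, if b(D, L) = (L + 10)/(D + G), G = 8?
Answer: -715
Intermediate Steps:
b(D, L) = (10 + L)/(8 + D) (b(D, L) = (L + 10)/(D + 8) = (10 + L)/(8 + D))
J(-98, b(-11, 12))*m = -143*5 = -715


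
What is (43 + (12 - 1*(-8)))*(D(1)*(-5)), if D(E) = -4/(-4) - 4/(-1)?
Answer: -1575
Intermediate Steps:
D(E) = 5 (D(E) = -4*(-¼) - 4*(-1) = 1 + 4 = 5)
(43 + (12 - 1*(-8)))*(D(1)*(-5)) = (43 + (12 - 1*(-8)))*(5*(-5)) = (43 + (12 + 8))*(-25) = (43 + 20)*(-25) = 63*(-25) = -1575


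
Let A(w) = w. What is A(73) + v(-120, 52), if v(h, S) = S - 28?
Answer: 97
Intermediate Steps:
v(h, S) = -28 + S
A(73) + v(-120, 52) = 73 + (-28 + 52) = 73 + 24 = 97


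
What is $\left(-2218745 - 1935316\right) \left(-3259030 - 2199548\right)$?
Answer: $22675265985258$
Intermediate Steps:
$\left(-2218745 - 1935316\right) \left(-3259030 - 2199548\right) = \left(-4154061\right) \left(-5458578\right) = 22675265985258$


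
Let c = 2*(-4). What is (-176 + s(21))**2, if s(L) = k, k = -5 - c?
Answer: 29929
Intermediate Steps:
c = -8
k = 3 (k = -5 - 1*(-8) = -5 + 8 = 3)
s(L) = 3
(-176 + s(21))**2 = (-176 + 3)**2 = (-173)**2 = 29929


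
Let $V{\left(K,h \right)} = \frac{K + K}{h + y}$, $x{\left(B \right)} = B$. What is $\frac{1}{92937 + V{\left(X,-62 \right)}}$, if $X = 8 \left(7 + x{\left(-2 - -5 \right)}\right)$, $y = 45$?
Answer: $\frac{17}{1579769} \approx 1.0761 \cdot 10^{-5}$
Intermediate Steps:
$X = 80$ ($X = 8 \left(7 - -3\right) = 8 \left(7 + \left(-2 + 5\right)\right) = 8 \left(7 + 3\right) = 8 \cdot 10 = 80$)
$V{\left(K,h \right)} = \frac{2 K}{45 + h}$ ($V{\left(K,h \right)} = \frac{K + K}{h + 45} = \frac{2 K}{45 + h}$)
$\frac{1}{92937 + V{\left(X,-62 \right)}} = \frac{1}{92937 + 2 \cdot 80 \frac{1}{45 - 62}} = \frac{1}{92937 + 2 \cdot 80 \frac{1}{-17}} = \frac{1}{92937 + 2 \cdot 80 \left(- \frac{1}{17}\right)} = \frac{1}{92937 - \frac{160}{17}} = \frac{1}{\frac{1579769}{17}} = \frac{17}{1579769}$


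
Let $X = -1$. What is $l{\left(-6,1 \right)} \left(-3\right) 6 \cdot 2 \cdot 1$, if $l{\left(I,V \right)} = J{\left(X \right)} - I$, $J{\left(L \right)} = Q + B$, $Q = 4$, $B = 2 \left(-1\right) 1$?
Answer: $-288$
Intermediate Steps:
$B = -2$ ($B = \left(-2\right) 1 = -2$)
$J{\left(L \right)} = 2$ ($J{\left(L \right)} = 4 - 2 = 2$)
$l{\left(I,V \right)} = 2 - I$
$l{\left(-6,1 \right)} \left(-3\right) 6 \cdot 2 \cdot 1 = \left(2 - -6\right) \left(-3\right) 6 \cdot 2 \cdot 1 = \left(2 + 6\right) \left(\left(-18\right) 2\right) 1 = 8 \left(-36\right) 1 = \left(-288\right) 1 = -288$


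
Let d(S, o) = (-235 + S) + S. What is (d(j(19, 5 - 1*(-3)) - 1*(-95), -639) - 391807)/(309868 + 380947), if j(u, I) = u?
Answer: -391814/690815 ≈ -0.56718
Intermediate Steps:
d(S, o) = -235 + 2*S
(d(j(19, 5 - 1*(-3)) - 1*(-95), -639) - 391807)/(309868 + 380947) = ((-235 + 2*(19 - 1*(-95))) - 391807)/(309868 + 380947) = ((-235 + 2*(19 + 95)) - 391807)/690815 = ((-235 + 2*114) - 391807)*(1/690815) = ((-235 + 228) - 391807)*(1/690815) = (-7 - 391807)*(1/690815) = -391814*1/690815 = -391814/690815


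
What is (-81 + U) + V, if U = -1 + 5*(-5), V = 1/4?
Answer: -427/4 ≈ -106.75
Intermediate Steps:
V = ¼ ≈ 0.25000
U = -26 (U = -1 - 25 = -26)
(-81 + U) + V = (-81 - 26) + ¼ = -107 + ¼ = -427/4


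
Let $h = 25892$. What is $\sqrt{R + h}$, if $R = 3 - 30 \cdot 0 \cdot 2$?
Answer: $\sqrt{25895} \approx 160.92$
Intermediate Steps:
$R = 3$ ($R = 3 - 0 = 3 + 0 = 3$)
$\sqrt{R + h} = \sqrt{3 + 25892} = \sqrt{25895}$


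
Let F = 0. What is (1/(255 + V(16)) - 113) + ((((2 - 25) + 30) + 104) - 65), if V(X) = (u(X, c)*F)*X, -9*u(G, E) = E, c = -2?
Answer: -17084/255 ≈ -66.996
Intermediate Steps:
u(G, E) = -E/9
V(X) = 0 (V(X) = (-1/9*(-2)*0)*X = ((2/9)*0)*X = 0*X = 0)
(1/(255 + V(16)) - 113) + ((((2 - 25) + 30) + 104) - 65) = (1/(255 + 0) - 113) + ((((2 - 25) + 30) + 104) - 65) = (1/255 - 113) + (((-23 + 30) + 104) - 65) = (1/255 - 113) + ((7 + 104) - 65) = -28814/255 + (111 - 65) = -28814/255 + 46 = -17084/255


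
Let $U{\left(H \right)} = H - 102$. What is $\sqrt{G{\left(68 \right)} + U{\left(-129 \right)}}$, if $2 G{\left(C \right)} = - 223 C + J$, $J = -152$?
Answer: $7 i \sqrt{161} \approx 88.82 i$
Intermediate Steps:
$U{\left(H \right)} = -102 + H$ ($U{\left(H \right)} = H - 102 = -102 + H$)
$G{\left(C \right)} = -76 - \frac{223 C}{2}$ ($G{\left(C \right)} = \frac{- 223 C - 152}{2} = \frac{-152 - 223 C}{2} = -76 - \frac{223 C}{2}$)
$\sqrt{G{\left(68 \right)} + U{\left(-129 \right)}} = \sqrt{\left(-76 - 7582\right) - 231} = \sqrt{-7658 - 231} = \sqrt{-7889} = 7 i \sqrt{161}$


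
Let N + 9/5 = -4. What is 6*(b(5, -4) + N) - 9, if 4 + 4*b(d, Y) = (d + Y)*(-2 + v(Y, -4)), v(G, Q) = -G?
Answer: -234/5 ≈ -46.800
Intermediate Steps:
N = -29/5 (N = -9/5 - 4 = -29/5 ≈ -5.8000)
b(d, Y) = -1 + (-2 - Y)*(Y + d)/4 (b(d, Y) = -1 + ((d + Y)*(-2 - Y))/4 = -1 + ((Y + d)*(-2 - Y))/4 = -1 + ((-2 - Y)*(Y + d))/4 = -1 + (-2 - Y)*(Y + d)/4)
6*(b(5, -4) + N) - 9 = 6*((-1 - ½*(-4) - ½*5 - ¼*(-4)² - ¼*(-4)*5) - 29/5) - 9 = 6*((-1 + 2 - 5/2 - ¼*16 + 5) - 29/5) - 9 = 6*((-1 + 2 - 5/2 - 4 + 5) - 29/5) - 9 = 6*(-½ - 29/5) - 9 = 6*(-63/10) - 9 = -189/5 - 9 = -234/5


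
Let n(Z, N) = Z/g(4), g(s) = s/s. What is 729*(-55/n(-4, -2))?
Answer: 40095/4 ≈ 10024.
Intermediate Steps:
g(s) = 1
n(Z, N) = Z (n(Z, N) = Z/1 = Z*1 = Z)
729*(-55/n(-4, -2)) = 729*(-55/(-4)) = 729*(-55*(-¼)) = 729*(55/4) = 40095/4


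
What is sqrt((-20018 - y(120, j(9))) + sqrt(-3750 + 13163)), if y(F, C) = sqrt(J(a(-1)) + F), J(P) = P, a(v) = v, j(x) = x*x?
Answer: sqrt(-20018 + sqrt(9413) - sqrt(119)) ≈ 141.18*I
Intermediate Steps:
j(x) = x**2
y(F, C) = sqrt(-1 + F)
sqrt((-20018 - y(120, j(9))) + sqrt(-3750 + 13163)) = sqrt((-20018 - sqrt(-1 + 120)) + sqrt(-3750 + 13163)) = sqrt((-20018 - sqrt(119)) + sqrt(9413)) = sqrt(-20018 + sqrt(9413) - sqrt(119))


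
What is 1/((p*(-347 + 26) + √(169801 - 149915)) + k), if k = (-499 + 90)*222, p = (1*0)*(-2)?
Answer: -45399/4122128459 - √19886/8244256918 ≈ -1.1031e-5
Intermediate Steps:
p = 0 (p = 0*(-2) = 0)
k = -90798 (k = -409*222 = -90798)
1/((p*(-347 + 26) + √(169801 - 149915)) + k) = 1/((0*(-347 + 26) + √(169801 - 149915)) - 90798) = 1/((0*(-321) + √19886) - 90798) = 1/((0 + √19886) - 90798) = 1/(√19886 - 90798) = 1/(-90798 + √19886)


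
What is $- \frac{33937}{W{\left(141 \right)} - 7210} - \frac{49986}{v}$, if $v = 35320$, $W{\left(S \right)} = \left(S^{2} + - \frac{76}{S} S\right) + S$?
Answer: $- \frac{229409567}{56229440} \approx -4.0799$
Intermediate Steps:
$W{\left(S \right)} = -76 + S + S^{2}$ ($W{\left(S \right)} = \left(S^{2} - 76\right) + S = \left(-76 + S^{2}\right) + S = -76 + S + S^{2}$)
$- \frac{33937}{W{\left(141 \right)} - 7210} - \frac{49986}{v} = - \frac{33937}{\left(-76 + 141 + 141^{2}\right) - 7210} - \frac{49986}{35320} = - \frac{33937}{\left(-76 + 141 + 19881\right) - 7210} - \frac{24993}{17660} = - \frac{33937}{19946 - 7210} - \frac{24993}{17660} = - \frac{33937}{12736} - \frac{24993}{17660} = - \frac{229409567}{56229440}$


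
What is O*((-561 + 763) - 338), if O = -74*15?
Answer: 150960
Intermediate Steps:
O = -1110
O*((-561 + 763) - 338) = -1110*((-561 + 763) - 338) = -1110*(202 - 338) = -1110*(-136) = 150960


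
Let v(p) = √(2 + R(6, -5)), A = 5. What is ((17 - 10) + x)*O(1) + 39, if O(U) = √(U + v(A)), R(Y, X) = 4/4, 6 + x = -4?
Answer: 39 - 3*√(1 + √3) ≈ 34.041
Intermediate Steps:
x = -10 (x = -6 - 4 = -10)
R(Y, X) = 1 (R(Y, X) = 4*(¼) = 1)
v(p) = √3 (v(p) = √(2 + 1) = √3)
O(U) = √(U + √3)
((17 - 10) + x)*O(1) + 39 = ((17 - 10) - 10)*√(1 + √3) + 39 = (7 - 10)*√(1 + √3) + 39 = -3*√(1 + √3) + 39 = 39 - 3*√(1 + √3)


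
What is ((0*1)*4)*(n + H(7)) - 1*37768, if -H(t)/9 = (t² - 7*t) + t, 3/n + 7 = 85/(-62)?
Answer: -37768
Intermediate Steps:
n = -62/173 (n = 3/(-7 + 85/(-62)) = 3/(-7 + 85*(-1/62)) = 3/(-7 - 85/62) = 3/(-519/62) = 3*(-62/519) = -62/173 ≈ -0.35838)
H(t) = -9*t² + 54*t (H(t) = -9*((t² - 7*t) + t) = -9*(t² - 6*t) = -9*t² + 54*t)
((0*1)*4)*(n + H(7)) - 1*37768 = ((0*1)*4)*(-62/173 + 9*7*(6 - 1*7)) - 1*37768 = (0*4)*(-62/173 + 9*7*(6 - 7)) - 37768 = 0*(-62/173 + 9*7*(-1)) - 37768 = 0*(-62/173 - 63) - 37768 = 0*(-10961/173) - 37768 = 0 - 37768 = -37768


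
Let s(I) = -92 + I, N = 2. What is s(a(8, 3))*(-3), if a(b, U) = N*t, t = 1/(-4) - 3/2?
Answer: 573/2 ≈ 286.50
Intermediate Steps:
t = -7/4 (t = 1*(-1/4) - 3*1/2 = -1/4 - 3/2 = -7/4 ≈ -1.7500)
a(b, U) = -7/2 (a(b, U) = 2*(-7/4) = -7/2)
s(a(8, 3))*(-3) = (-92 - 7/2)*(-3) = -191/2*(-3) = 573/2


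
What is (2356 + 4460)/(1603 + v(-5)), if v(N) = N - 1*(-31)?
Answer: 2272/543 ≈ 4.1842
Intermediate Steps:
v(N) = 31 + N (v(N) = N + 31 = 31 + N)
(2356 + 4460)/(1603 + v(-5)) = (2356 + 4460)/(1603 + (31 - 5)) = 6816/(1603 + 26) = 6816/1629 = 6816*(1/1629) = 2272/543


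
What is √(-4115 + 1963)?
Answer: 2*I*√538 ≈ 46.39*I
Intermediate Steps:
√(-4115 + 1963) = √(-2152) = 2*I*√538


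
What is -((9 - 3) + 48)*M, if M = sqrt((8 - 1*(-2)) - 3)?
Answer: -54*sqrt(7) ≈ -142.87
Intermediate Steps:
M = sqrt(7) (M = sqrt((8 + 2) - 3) = sqrt(10 - 3) = sqrt(7) ≈ 2.6458)
-((9 - 3) + 48)*M = -((9 - 3) + 48)*sqrt(7) = -(6 + 48)*sqrt(7) = -54*sqrt(7)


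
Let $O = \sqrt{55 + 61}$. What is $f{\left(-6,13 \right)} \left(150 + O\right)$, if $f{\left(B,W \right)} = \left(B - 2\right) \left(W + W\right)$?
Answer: $-31200 - 416 \sqrt{29} \approx -33440.0$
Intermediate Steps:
$f{\left(B,W \right)} = 2 W \left(-2 + B\right)$ ($f{\left(B,W \right)} = \left(-2 + B\right) 2 W = 2 W \left(-2 + B\right)$)
$O = 2 \sqrt{29}$ ($O = \sqrt{116} = 2 \sqrt{29} \approx 10.77$)
$f{\left(-6,13 \right)} \left(150 + O\right) = 2 \cdot 13 \left(-2 - 6\right) \left(150 + 2 \sqrt{29}\right) = 2 \cdot 13 \left(-8\right) \left(150 + 2 \sqrt{29}\right) = - 208 \left(150 + 2 \sqrt{29}\right) = -31200 - 416 \sqrt{29}$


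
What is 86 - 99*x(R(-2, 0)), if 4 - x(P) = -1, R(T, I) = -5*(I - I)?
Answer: -409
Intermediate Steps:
R(T, I) = 0 (R(T, I) = -5*0 = 0)
x(P) = 5 (x(P) = 4 - 1*(-1) = 4 + 1 = 5)
86 - 99*x(R(-2, 0)) = 86 - 99*5 = 86 - 495 = -409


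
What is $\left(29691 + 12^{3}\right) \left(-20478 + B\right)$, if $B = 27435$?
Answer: $218581983$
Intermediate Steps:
$\left(29691 + 12^{3}\right) \left(-20478 + B\right) = \left(29691 + 12^{3}\right) \left(-20478 + 27435\right) = \left(29691 + 1728\right) 6957 = 31419 \cdot 6957 = 218581983$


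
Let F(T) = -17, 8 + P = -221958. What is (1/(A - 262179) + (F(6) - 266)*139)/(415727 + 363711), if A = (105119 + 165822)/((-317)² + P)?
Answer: -1252843693159665/24824312540719912 ≈ -0.050468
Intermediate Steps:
P = -221966 (P = -8 - 221958 = -221966)
A = -270941/121477 (A = (105119 + 165822)/((-317)² - 221966) = 270941/(100489 - 221966) = 270941/(-121477) = 270941*(-1/121477) = -270941/121477 ≈ -2.2304)
(1/(A - 262179) + (F(6) - 266)*139)/(415727 + 363711) = (1/(-270941/121477 - 262179) + (-17 - 266)*139)/(415727 + 363711) = (1/(-31848989324/121477) - 283*139)/779438 = (-121477/31848989324 - 39337)*(1/779438) = -1252843693159665/31848989324*1/779438 = -1252843693159665/24824312540719912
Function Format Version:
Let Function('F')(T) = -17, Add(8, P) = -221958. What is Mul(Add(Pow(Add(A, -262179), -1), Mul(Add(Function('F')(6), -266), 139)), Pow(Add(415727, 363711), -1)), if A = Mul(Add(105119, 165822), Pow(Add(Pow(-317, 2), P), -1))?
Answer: Rational(-1252843693159665, 24824312540719912) ≈ -0.050468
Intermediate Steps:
P = -221966 (P = Add(-8, -221958) = -221966)
A = Rational(-270941, 121477) (A = Mul(Add(105119, 165822), Pow(Add(Pow(-317, 2), -221966), -1)) = Mul(270941, Pow(Add(100489, -221966), -1)) = Mul(270941, Pow(-121477, -1)) = Mul(270941, Rational(-1, 121477)) = Rational(-270941, 121477) ≈ -2.2304)
Mul(Add(Pow(Add(A, -262179), -1), Mul(Add(Function('F')(6), -266), 139)), Pow(Add(415727, 363711), -1)) = Mul(Add(Pow(Add(Rational(-270941, 121477), -262179), -1), Mul(Add(-17, -266), 139)), Pow(Add(415727, 363711), -1)) = Mul(Add(Pow(Rational(-31848989324, 121477), -1), Mul(-283, 139)), Pow(779438, -1)) = Mul(Add(Rational(-121477, 31848989324), -39337), Rational(1, 779438)) = Mul(Rational(-1252843693159665, 31848989324), Rational(1, 779438)) = Rational(-1252843693159665, 24824312540719912)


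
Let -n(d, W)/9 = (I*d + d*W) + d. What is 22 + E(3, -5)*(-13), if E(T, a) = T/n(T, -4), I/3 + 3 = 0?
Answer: 2363/108 ≈ 21.880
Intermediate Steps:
I = -9 (I = -9 + 3*0 = -9 + 0 = -9)
n(d, W) = 72*d - 9*W*d (n(d, W) = -9*((-9*d + d*W) + d) = -9*((-9*d + W*d) + d) = -9*(-8*d + W*d) = 72*d - 9*W*d)
E(T, a) = 1/108 (E(T, a) = T/((9*T*(8 - 1*(-4)))) = T/((9*T*(8 + 4))) = T/((9*T*12)) = T/((108*T)) = T*(1/(108*T)) = 1/108)
22 + E(3, -5)*(-13) = 22 + (1/108)*(-13) = 22 - 13/108 = 2363/108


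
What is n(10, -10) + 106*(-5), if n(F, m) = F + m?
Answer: -530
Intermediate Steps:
n(10, -10) + 106*(-5) = (10 - 10) + 106*(-5) = 0 - 530 = -530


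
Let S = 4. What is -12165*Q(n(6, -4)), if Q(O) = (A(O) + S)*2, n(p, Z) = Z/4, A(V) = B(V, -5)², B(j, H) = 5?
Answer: -705570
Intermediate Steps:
A(V) = 25 (A(V) = 5² = 25)
n(p, Z) = Z/4 (n(p, Z) = Z*(¼) = Z/4)
Q(O) = 58 (Q(O) = (25 + 4)*2 = 29*2 = 58)
-12165*Q(n(6, -4)) = -12165*58 = -705570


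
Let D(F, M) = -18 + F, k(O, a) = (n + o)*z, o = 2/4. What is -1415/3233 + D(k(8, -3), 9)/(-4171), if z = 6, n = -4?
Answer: -5775878/13484843 ≈ -0.42832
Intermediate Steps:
o = ½ (o = 2*(¼) = ½ ≈ 0.50000)
k(O, a) = -21 (k(O, a) = (-4 + ½)*6 = -7/2*6 = -21)
-1415/3233 + D(k(8, -3), 9)/(-4171) = -1415/3233 + (-18 - 21)/(-4171) = -1415*1/3233 - 39*(-1/4171) = -1415/3233 + 39/4171 = -5775878/13484843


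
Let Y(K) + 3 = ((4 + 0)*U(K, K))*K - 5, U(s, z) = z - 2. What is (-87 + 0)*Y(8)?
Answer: -16008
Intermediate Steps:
U(s, z) = -2 + z
Y(K) = -8 + K*(-8 + 4*K) (Y(K) = -3 + (((4 + 0)*(-2 + K))*K - 5) = -3 + ((4*(-2 + K))*K - 5) = -3 + ((-8 + 4*K)*K - 5) = -3 + (K*(-8 + 4*K) - 5) = -3 + (-5 + K*(-8 + 4*K)) = -8 + K*(-8 + 4*K))
(-87 + 0)*Y(8) = (-87 + 0)*(-8 + 4*8*(-2 + 8)) = -87*(-8 + 4*8*6) = -87*(-8 + 192) = -87*184 = -16008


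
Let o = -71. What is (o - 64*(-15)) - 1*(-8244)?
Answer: 9133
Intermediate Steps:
(o - 64*(-15)) - 1*(-8244) = (-71 - 64*(-15)) - 1*(-8244) = (-71 + 960) + 8244 = 889 + 8244 = 9133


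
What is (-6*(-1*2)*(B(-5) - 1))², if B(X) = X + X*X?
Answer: 51984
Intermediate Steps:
B(X) = X + X²
(-6*(-1*2)*(B(-5) - 1))² = (-6*(-1*2)*(-5*(1 - 5) - 1))² = (-(-12)*(-5*(-4) - 1))² = (-(-12)*(20 - 1))² = (-(-12)*19)² = (-6*(-38))² = 228² = 51984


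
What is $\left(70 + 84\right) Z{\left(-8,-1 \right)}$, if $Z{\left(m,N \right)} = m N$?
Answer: $1232$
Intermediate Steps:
$Z{\left(m,N \right)} = N m$
$\left(70 + 84\right) Z{\left(-8,-1 \right)} = \left(70 + 84\right) \left(\left(-1\right) \left(-8\right)\right) = 154 \cdot 8 = 1232$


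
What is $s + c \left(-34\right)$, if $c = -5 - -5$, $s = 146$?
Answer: $146$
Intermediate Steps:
$c = 0$ ($c = -5 + 5 = 0$)
$s + c \left(-34\right) = 146 + 0 \left(-34\right) = 146 + 0 = 146$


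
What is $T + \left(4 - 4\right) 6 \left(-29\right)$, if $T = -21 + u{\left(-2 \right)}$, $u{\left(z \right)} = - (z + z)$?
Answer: $-17$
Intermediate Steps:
$u{\left(z \right)} = - 2 z$
$T = -17$ ($T = -21 - -4 = -21 + 4 = -17$)
$T + \left(4 - 4\right) 6 \left(-29\right) = -17 + \left(4 - 4\right) 6 \left(-29\right) = -17 + 0 \cdot 6 \left(-29\right) = -17 + 0 \left(-29\right) = -17 + 0 = -17$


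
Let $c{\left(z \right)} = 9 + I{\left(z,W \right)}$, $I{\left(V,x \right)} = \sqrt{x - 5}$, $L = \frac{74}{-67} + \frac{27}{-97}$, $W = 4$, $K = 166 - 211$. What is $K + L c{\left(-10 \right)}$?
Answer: $- \frac{373338}{6499} - \frac{8987 i}{6499} \approx -57.445 - 1.3828 i$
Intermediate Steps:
$K = -45$
$L = - \frac{8987}{6499}$ ($L = 74 \left(- \frac{1}{67}\right) + 27 \left(- \frac{1}{97}\right) = - \frac{74}{67} - \frac{27}{97} = - \frac{8987}{6499} \approx -1.3828$)
$I{\left(V,x \right)} = \sqrt{-5 + x}$
$c{\left(z \right)} = 9 + i$ ($c{\left(z \right)} = 9 + \sqrt{-5 + 4} = 9 + \sqrt{-1} = 9 + i$)
$K + L c{\left(-10 \right)} = -45 - \frac{8987 \left(9 + i\right)}{6499} = -45 - \left(\frac{80883}{6499} + \frac{8987 i}{6499}\right) = - \frac{373338}{6499} - \frac{8987 i}{6499}$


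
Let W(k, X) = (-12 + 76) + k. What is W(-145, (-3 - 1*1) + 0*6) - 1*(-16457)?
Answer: 16376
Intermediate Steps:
W(k, X) = 64 + k
W(-145, (-3 - 1*1) + 0*6) - 1*(-16457) = (64 - 145) - 1*(-16457) = -81 + 16457 = 16376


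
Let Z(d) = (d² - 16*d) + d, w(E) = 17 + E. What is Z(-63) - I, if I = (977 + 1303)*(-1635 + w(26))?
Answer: 3634674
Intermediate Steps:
Z(d) = d² - 15*d
I = -3629760 (I = (977 + 1303)*(-1635 + (17 + 26)) = 2280*(-1635 + 43) = 2280*(-1592) = -3629760)
Z(-63) - I = -63*(-15 - 63) - 1*(-3629760) = -63*(-78) + 3629760 = 4914 + 3629760 = 3634674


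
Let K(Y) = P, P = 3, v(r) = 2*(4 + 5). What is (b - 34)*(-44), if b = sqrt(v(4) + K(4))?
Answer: 1496 - 44*sqrt(21) ≈ 1294.4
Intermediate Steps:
v(r) = 18 (v(r) = 2*9 = 18)
K(Y) = 3
b = sqrt(21) (b = sqrt(18 + 3) = sqrt(21) ≈ 4.5826)
(b - 34)*(-44) = (sqrt(21) - 34)*(-44) = (-34 + sqrt(21))*(-44) = 1496 - 44*sqrt(21)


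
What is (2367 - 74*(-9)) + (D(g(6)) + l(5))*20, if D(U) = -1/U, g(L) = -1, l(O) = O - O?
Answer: 3053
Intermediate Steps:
l(O) = 0
(2367 - 74*(-9)) + (D(g(6)) + l(5))*20 = (2367 - 74*(-9)) + (-1/(-1) + 0)*20 = (2367 - 1*(-666)) + (-1*(-1) + 0)*20 = (2367 + 666) + (1 + 0)*20 = 3033 + 1*20 = 3033 + 20 = 3053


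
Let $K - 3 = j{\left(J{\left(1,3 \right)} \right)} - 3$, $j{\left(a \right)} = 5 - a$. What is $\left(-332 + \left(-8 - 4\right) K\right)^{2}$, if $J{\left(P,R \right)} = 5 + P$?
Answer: $102400$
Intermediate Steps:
$K = -1$ ($K = 3 + \left(\left(5 - \left(5 + 1\right)\right) - 3\right) = 3 + \left(\left(5 - 6\right) - 3\right) = 3 - 4 = -1$)
$\left(-332 + \left(-8 - 4\right) K\right)^{2} = \left(-332 + \left(-8 - 4\right) \left(-1\right)\right)^{2} = \left(-332 - -12\right)^{2} = \left(-332 + 12\right)^{2} = \left(-320\right)^{2} = 102400$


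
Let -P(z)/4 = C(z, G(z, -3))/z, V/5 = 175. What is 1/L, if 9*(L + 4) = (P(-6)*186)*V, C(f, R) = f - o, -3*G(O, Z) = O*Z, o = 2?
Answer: -9/868036 ≈ -1.0368e-5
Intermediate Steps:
V = 875 (V = 5*175 = 875)
G(O, Z) = -O*Z/3
C(f, R) = -2 + f (C(f, R) = f - 1*2 = f - 2 = -2 + f)
P(z) = -4*(-2 + z)/z
L = -868036/9 (L = -4 + (((-4 + 8/(-6))*186)*875)/9 = -4 + (((-4 + 8*(-⅙))*186)*875)/9 = -4 + (((-4 - 4/3)*186)*875)/9 = -4 + (-16/3*186*875)/9 = -4 + (-992*875)/9 = -4 + (⅑)*(-868000) = -4 - 868000/9 = -868036/9 ≈ -96449.)
1/L = 1/(-868036/9) = -9/868036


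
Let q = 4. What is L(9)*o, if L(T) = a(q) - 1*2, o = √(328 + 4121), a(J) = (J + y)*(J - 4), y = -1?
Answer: -2*√4449 ≈ -133.40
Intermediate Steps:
a(J) = (-1 + J)*(-4 + J) (a(J) = (J - 1)*(J - 4) = (-1 + J)*(-4 + J))
o = √4449 ≈ 66.701
L(T) = -2 (L(T) = (4 + 4² - 5*4) - 1*2 = (4 + 16 - 20) - 2 = 0 - 2 = -2)
L(9)*o = -2*√4449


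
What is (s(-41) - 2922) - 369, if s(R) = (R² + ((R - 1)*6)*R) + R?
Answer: 8681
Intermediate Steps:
s(R) = R + R² + R*(-6 + 6*R) (s(R) = (R² + ((-1 + R)*6)*R) + R = (R² + (-6 + 6*R)*R) + R = (R² + R*(-6 + 6*R)) + R = R + R² + R*(-6 + 6*R))
(s(-41) - 2922) - 369 = (-41*(-5 + 7*(-41)) - 2922) - 369 = (-41*(-5 - 287) - 2922) - 369 = (-41*(-292) - 2922) - 369 = (11972 - 2922) - 369 = 9050 - 369 = 8681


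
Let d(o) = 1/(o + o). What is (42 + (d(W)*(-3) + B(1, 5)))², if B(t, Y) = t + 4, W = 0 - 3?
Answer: 9025/4 ≈ 2256.3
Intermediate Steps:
W = -3
B(t, Y) = 4 + t
d(o) = 1/(2*o)
(42 + (d(W)*(-3) + B(1, 5)))² = (42 + (((½)/(-3))*(-3) + (4 + 1)))² = (42 + (((½)*(-⅓))*(-3) + 5))² = (42 + (-⅙*(-3) + 5))² = (42 + (½ + 5))² = (42 + 11/2)² = (95/2)² = 9025/4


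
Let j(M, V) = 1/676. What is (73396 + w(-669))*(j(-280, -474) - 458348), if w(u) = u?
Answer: -22533969824569/676 ≈ -3.3334e+10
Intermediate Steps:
j(M, V) = 1/676
(73396 + w(-669))*(j(-280, -474) - 458348) = (73396 - 669)*(1/676 - 458348) = 72727*(-309843247/676) = -22533969824569/676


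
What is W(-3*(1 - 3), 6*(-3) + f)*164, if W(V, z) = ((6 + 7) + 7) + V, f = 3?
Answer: 4264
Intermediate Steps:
W(V, z) = 20 + V (W(V, z) = (13 + 7) + V = 20 + V)
W(-3*(1 - 3), 6*(-3) + f)*164 = (20 - 3*(1 - 3))*164 = (20 - 3*(-2))*164 = (20 + 6)*164 = 26*164 = 4264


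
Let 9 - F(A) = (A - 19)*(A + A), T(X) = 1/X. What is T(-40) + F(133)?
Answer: -1212601/40 ≈ -30315.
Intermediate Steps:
F(A) = 9 - 2*A*(-19 + A) (F(A) = 9 - (A - 19)*(A + A) = 9 - (-19 + A)*2*A = 9 - 2*A*(-19 + A))
T(-40) + F(133) = 1/(-40) + (9 - 2*133² + 38*133) = -1/40 + (9 - 2*17689 + 5054) = -1/40 + (9 - 35378 + 5054) = -1/40 - 30315 = -1212601/40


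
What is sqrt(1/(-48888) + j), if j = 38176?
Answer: sqrt(2534500973746)/8148 ≈ 195.39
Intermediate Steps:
sqrt(1/(-48888) + j) = sqrt(1/(-48888) + 38176) = sqrt(-1/48888 + 38176) = sqrt(1866348287/48888) = sqrt(2534500973746)/8148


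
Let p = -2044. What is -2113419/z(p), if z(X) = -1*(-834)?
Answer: -704473/278 ≈ -2534.1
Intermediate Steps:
z(X) = 834
-2113419/z(p) = -2113419/834 = -2113419*1/834 = -704473/278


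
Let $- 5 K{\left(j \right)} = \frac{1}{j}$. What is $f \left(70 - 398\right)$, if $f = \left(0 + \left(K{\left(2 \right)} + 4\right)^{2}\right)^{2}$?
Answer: $- \frac{94851081}{1250} \approx -75881.0$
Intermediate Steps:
$K{\left(j \right)} = - \frac{1}{5 j}$
$f = \frac{2313441}{10000}$ ($f = \left(0 + \left(- \frac{1}{5 \cdot 2} + 4\right)^{2}\right)^{2} = \left(0 + \left(\left(- \frac{1}{5}\right) \frac{1}{2} + 4\right)^{2}\right)^{2} = \left(0 + \left(- \frac{1}{10} + 4\right)^{2}\right)^{2} = \left(0 + \left(\frac{39}{10}\right)^{2}\right)^{2} = \left(0 + \frac{1521}{100}\right)^{2} = \left(\frac{1521}{100}\right)^{2} = \frac{2313441}{10000} \approx 231.34$)
$f \left(70 - 398\right) = \frac{2313441 \left(70 - 398\right)}{10000} = \frac{2313441}{10000} \left(-328\right) = - \frac{94851081}{1250}$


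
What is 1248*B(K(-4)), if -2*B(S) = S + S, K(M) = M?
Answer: 4992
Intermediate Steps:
B(S) = -S (B(S) = -(S + S)/2 = -S)
1248*B(K(-4)) = 1248*(-1*(-4)) = 1248*4 = 4992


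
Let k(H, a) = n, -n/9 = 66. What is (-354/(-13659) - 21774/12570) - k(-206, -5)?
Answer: 5649614163/9538535 ≈ 592.29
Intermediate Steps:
n = -594 (n = -9*66 = -594)
k(H, a) = -594
(-354/(-13659) - 21774/12570) - k(-206, -5) = (-354/(-13659) - 21774/12570) - 1*(-594) = (-354*(-1/13659) - 21774*1/12570) + 594 = (118/4553 - 3629/2095) + 594 = -16275627/9538535 + 594 = 5649614163/9538535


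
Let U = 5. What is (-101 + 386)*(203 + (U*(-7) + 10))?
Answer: 50730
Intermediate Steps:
(-101 + 386)*(203 + (U*(-7) + 10)) = (-101 + 386)*(203 + (5*(-7) + 10)) = 285*(203 + (-35 + 10)) = 285*(203 - 25) = 285*178 = 50730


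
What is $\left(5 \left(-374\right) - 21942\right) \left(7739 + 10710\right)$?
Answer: $-439307588$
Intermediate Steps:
$\left(5 \left(-374\right) - 21942\right) \left(7739 + 10710\right) = \left(-1870 - 21942\right) 18449 = \left(-23812\right) 18449 = -439307588$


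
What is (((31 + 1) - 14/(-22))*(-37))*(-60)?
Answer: 796980/11 ≈ 72453.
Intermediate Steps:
(((31 + 1) - 14/(-22))*(-37))*(-60) = ((32 - 14*(-1/22))*(-37))*(-60) = ((32 + 7/11)*(-37))*(-60) = ((359/11)*(-37))*(-60) = -13283/11*(-60) = 796980/11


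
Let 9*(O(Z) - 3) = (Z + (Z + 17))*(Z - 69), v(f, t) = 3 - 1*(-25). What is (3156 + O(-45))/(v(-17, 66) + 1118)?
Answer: 12251/3438 ≈ 3.5634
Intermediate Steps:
v(f, t) = 28 (v(f, t) = 3 + 25 = 28)
O(Z) = 3 + (-69 + Z)*(17 + 2*Z)/9 (O(Z) = 3 + ((Z + (Z + 17))*(Z - 69))/9 = 3 + ((Z + (17 + Z))*(-69 + Z))/9 = 3 + ((17 + 2*Z)*(-69 + Z))/9 = 3 + ((-69 + Z)*(17 + 2*Z))/9 = 3 + (-69 + Z)*(17 + 2*Z)/9)
(3156 + O(-45))/(v(-17, 66) + 1118) = (3156 + (-382/3 - 121/9*(-45) + (2/9)*(-45)²))/(28 + 1118) = (3156 + (-382/3 + 605 + (2/9)*2025))/1146 = (3156 + (-382/3 + 605 + 450))*(1/1146) = (3156 + 2783/3)*(1/1146) = (12251/3)*(1/1146) = 12251/3438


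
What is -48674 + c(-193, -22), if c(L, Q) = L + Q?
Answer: -48889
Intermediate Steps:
-48674 + c(-193, -22) = -48674 + (-193 - 22) = -48674 - 215 = -48889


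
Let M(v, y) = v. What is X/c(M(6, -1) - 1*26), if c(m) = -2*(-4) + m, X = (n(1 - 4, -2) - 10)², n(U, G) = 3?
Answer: -49/12 ≈ -4.0833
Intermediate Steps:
X = 49 (X = (3 - 10)² = (-7)² = 49)
c(m) = 8 + m
X/c(M(6, -1) - 1*26) = 49/(8 + (6 - 1*26)) = 49/(8 + (6 - 26)) = 49/(8 - 20) = 49/(-12) = 49*(-1/12) = -49/12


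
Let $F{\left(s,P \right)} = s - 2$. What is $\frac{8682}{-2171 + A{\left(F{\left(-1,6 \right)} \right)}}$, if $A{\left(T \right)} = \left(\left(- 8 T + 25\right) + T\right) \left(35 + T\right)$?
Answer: $- \frac{2894}{233} \approx -12.421$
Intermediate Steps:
$F{\left(s,P \right)} = -2 + s$ ($F{\left(s,P \right)} = s - 2 = -2 + s$)
$A{\left(T \right)} = \left(25 - 7 T\right) \left(35 + T\right)$ ($A{\left(T \right)} = \left(\left(25 - 8 T\right) + T\right) \left(35 + T\right) = \left(25 - 7 T\right) \left(35 + T\right)$)
$\frac{8682}{-2171 + A{\left(F{\left(-1,6 \right)} \right)}} = \frac{8682}{-2171 - \left(-875 + 7 \left(-2 - 1\right)^{2} + 220 \left(-2 - 1\right)\right)} = \frac{8682}{-2171 - \left(-1535 + 63\right)} = \frac{8682}{-2171 + \left(875 + 660 - 63\right)} = \frac{8682}{-2171 + 1472} = \frac{8682}{-699} = 8682 \left(- \frac{1}{699}\right) = - \frac{2894}{233}$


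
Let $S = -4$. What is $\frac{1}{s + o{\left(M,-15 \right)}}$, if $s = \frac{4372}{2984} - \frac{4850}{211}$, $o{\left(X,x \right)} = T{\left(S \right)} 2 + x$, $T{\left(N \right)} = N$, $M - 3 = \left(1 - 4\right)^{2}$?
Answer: $- \frac{157406}{7007815} \approx -0.022462$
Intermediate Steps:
$M = 12$ ($M = 3 + \left(1 - 4\right)^{2} = 3 + \left(-3\right)^{2} = 3 + 9 = 12$)
$o{\left(X,x \right)} = -8 + x$ ($o{\left(X,x \right)} = \left(-4\right) 2 + x = -8 + x$)
$s = - \frac{3387477}{157406}$ ($s = 4372 \cdot \frac{1}{2984} - \frac{4850}{211} = \frac{1093}{746} - \frac{4850}{211} = - \frac{3387477}{157406} \approx -21.521$)
$\frac{1}{s + o{\left(M,-15 \right)}} = \frac{1}{- \frac{3387477}{157406} - 23} = \frac{1}{- \frac{7007815}{157406}} = - \frac{157406}{7007815}$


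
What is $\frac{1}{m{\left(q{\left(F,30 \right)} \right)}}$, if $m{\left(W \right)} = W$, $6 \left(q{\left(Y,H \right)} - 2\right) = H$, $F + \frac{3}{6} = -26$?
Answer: $\frac{1}{7} \approx 0.14286$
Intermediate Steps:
$F = - \frac{53}{2}$ ($F = - \frac{1}{2} - 26 = - \frac{53}{2} \approx -26.5$)
$q{\left(Y,H \right)} = 2 + \frac{H}{6}$
$\frac{1}{m{\left(q{\left(F,30 \right)} \right)}} = \frac{1}{2 + \frac{1}{6} \cdot 30} = \frac{1}{2 + 5} = \frac{1}{7}$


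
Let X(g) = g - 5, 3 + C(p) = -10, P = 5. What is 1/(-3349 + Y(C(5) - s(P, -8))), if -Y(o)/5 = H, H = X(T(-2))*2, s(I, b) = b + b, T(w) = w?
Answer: -1/3279 ≈ -0.00030497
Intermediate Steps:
C(p) = -13 (C(p) = -3 - 10 = -13)
s(I, b) = 2*b
X(g) = -5 + g
H = -14 (H = (-5 - 2)*2 = -7*2 = -14)
Y(o) = 70 (Y(o) = -5*(-14) = 70)
1/(-3349 + Y(C(5) - s(P, -8))) = 1/(-3349 + 70) = 1/(-3279) = -1/3279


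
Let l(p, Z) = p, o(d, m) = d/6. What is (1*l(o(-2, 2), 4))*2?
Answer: -⅔ ≈ -0.66667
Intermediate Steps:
o(d, m) = d/6 (o(d, m) = d*(⅙) = d/6)
(1*l(o(-2, 2), 4))*2 = (1*((⅙)*(-2)))*2 = (1*(-⅓))*2 = -⅓*2 = -⅔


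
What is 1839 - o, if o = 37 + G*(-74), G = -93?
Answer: -5080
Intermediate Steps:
o = 6919 (o = 37 - 93*(-74) = 37 + 6882 = 6919)
1839 - o = 1839 - 1*6919 = 1839 - 6919 = -5080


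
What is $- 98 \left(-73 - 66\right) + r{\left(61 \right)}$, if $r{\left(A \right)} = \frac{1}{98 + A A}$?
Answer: $\frac{52022419}{3819} \approx 13622.0$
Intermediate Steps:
$r{\left(A \right)} = \frac{1}{98 + A^{2}}$
$- 98 \left(-73 - 66\right) + r{\left(61 \right)} = - 98 \left(-73 - 66\right) + \frac{1}{98 + 61^{2}} = \left(-98\right) \left(-139\right) + \frac{1}{98 + 3721} = 13622 + \frac{1}{3819} = \frac{52022419}{3819}$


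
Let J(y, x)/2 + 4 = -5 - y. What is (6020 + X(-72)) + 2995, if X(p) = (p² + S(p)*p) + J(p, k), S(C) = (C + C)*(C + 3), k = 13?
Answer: -701067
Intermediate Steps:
S(C) = 2*C*(3 + C) (S(C) = (2*C)*(3 + C) = 2*C*(3 + C))
J(y, x) = -18 - 2*y (J(y, x) = -8 + 2*(-5 - y) = -8 + (-10 - 2*y) = -18 - 2*y)
X(p) = -18 + p² - 2*p + 2*p²*(3 + p) (X(p) = (p² + (2*p*(3 + p))*p) + (-18 - 2*p) = (p² + 2*p²*(3 + p)) + (-18 - 2*p) = -18 + p² - 2*p + 2*p²*(3 + p))
(6020 + X(-72)) + 2995 = (6020 + (-18 - 2*(-72) + 2*(-72)³ + 7*(-72)²)) + 2995 = (6020 + (-18 + 144 + 2*(-373248) + 7*5184)) + 2995 = (6020 + (-18 + 144 - 746496 + 36288)) + 2995 = (6020 - 710082) + 2995 = -704062 + 2995 = -701067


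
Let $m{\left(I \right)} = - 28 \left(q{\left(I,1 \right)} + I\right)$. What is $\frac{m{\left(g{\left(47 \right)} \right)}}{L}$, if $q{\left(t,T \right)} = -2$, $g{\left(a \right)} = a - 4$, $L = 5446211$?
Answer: $- \frac{1148}{5446211} \approx -0.00021079$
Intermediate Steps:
$g{\left(a \right)} = -4 + a$
$m{\left(I \right)} = 56 - 28 I$ ($m{\left(I \right)} = - 28 \left(-2 + I\right) = 56 - 28 I$)
$\frac{m{\left(g{\left(47 \right)} \right)}}{L} = \frac{56 - 28 \left(-4 + 47\right)}{5446211} = \left(56 - 1204\right) \frac{1}{5446211} = \left(-1148\right) \frac{1}{5446211} = - \frac{1148}{5446211}$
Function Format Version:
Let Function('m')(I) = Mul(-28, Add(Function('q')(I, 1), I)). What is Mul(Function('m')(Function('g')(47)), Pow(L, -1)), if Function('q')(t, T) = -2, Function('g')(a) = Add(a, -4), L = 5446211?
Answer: Rational(-1148, 5446211) ≈ -0.00021079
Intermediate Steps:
Function('g')(a) = Add(-4, a)
Function('m')(I) = Add(56, Mul(-28, I)) (Function('m')(I) = Mul(-28, Add(-2, I)) = Add(56, Mul(-28, I)))
Mul(Function('m')(Function('g')(47)), Pow(L, -1)) = Mul(Add(56, Mul(-28, Add(-4, 47))), Pow(5446211, -1)) = Mul(Add(56, Mul(-28, 43)), Rational(1, 5446211)) = Mul(Add(56, -1204), Rational(1, 5446211)) = Mul(-1148, Rational(1, 5446211)) = Rational(-1148, 5446211)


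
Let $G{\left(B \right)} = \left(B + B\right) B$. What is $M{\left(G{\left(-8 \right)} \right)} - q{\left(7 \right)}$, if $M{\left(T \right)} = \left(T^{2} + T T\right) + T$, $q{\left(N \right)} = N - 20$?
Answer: $32909$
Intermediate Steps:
$q{\left(N \right)} = -20 + N$
$G{\left(B \right)} = 2 B^{2}$ ($G{\left(B \right)} = 2 B B = 2 B^{2}$)
$M{\left(T \right)} = T + 2 T^{2}$ ($M{\left(T \right)} = \left(T^{2} + T^{2}\right) + T = 2 T^{2} + T = T + 2 T^{2}$)
$M{\left(G{\left(-8 \right)} \right)} - q{\left(7 \right)} = 2 \left(-8\right)^{2} \left(1 + 2 \cdot 2 \left(-8\right)^{2}\right) - \left(-20 + 7\right) = 2 \cdot 64 \left(1 + 2 \cdot 2 \cdot 64\right) - -13 = 128 \left(1 + 2 \cdot 128\right) + 13 = 128 \left(1 + 256\right) + 13 = 128 \cdot 257 + 13 = 32896 + 13 = 32909$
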